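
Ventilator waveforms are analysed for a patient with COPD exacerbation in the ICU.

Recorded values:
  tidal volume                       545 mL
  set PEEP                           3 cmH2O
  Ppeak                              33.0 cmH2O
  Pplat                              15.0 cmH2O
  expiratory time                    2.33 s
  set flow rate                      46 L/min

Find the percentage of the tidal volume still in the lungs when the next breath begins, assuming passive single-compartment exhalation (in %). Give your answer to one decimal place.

11.2

Flow: 46 L/min ÷ 60 = 0.7667 L/s.
R = (PIP − Pplat)/V̇ = (33.0 − 15.0) / 0.7667 = 18.0/0.7667 = 23.477 cmH2O·s/L.
C = Vt/(Pplat − PEEP) = 545.0 / (15.0 − 3) = 545.0/12.0 = 45.417 mL/cmH2O.
τ = R × C = 23.477 × 0.04542 L/cmH2O = 1.066 s.
Fraction remaining at end-expiration = e^(−Te/τ) = e^(−2.33/1.066) = 0.1124 → 11.24%.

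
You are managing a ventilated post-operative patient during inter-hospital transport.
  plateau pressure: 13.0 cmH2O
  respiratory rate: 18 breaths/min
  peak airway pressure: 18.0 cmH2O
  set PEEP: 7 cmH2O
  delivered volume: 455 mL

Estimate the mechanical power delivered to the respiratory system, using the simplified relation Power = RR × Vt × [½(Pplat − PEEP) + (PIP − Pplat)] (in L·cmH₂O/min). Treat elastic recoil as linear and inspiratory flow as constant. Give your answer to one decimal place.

65.5

Per-breath work = Vt × [½(Pplat−PEEP) + (PIP−Pplat)] = 0.455 × [0.5×6.0 + 5.0] = 0.455 × 8.0 = 3.64 L·cmH2O.
Power = 18 × 3.64 = 65.52 L·cmH2O/min.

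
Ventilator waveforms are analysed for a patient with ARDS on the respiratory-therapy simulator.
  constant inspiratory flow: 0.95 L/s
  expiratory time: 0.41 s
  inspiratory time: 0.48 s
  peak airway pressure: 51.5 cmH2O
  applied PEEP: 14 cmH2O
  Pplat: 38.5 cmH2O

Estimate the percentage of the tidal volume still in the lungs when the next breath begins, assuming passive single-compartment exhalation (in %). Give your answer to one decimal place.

Vt = flow × Ti = 0.95 L/s × 0.48 s × 1000 mL/L = 456.0 mL.
R = (PIP − Pplat)/V̇ = (51.5 − 38.5) / 0.95 = 13.0/0.95 = 13.684 cmH2O·s/L.
C = Vt/(Pplat − PEEP) = 456.0 / (38.5 − 14) = 456.0/24.5 = 18.612 mL/cmH2O.
τ = R × C = 13.684 × 0.01861 L/cmH2O = 0.2547 s.
Fraction remaining at end-expiration = e^(−Te/τ) = e^(−0.41/0.2547) = 0.1999 → 19.99%.

20.0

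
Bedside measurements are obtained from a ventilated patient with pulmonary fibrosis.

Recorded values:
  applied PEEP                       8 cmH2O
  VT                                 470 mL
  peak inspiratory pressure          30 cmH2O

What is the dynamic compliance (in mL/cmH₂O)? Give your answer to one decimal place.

Dynamic compliance = Vt / (PIP − PEEP) = 470 / (30 − 8) = 470 / 22.0 = 21.364 mL/cmH2O.

21.4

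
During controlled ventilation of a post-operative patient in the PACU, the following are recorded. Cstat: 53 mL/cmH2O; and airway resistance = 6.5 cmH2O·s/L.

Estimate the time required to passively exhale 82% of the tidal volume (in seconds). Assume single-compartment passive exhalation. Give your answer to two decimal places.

0.59

τ = R × C = 6.5 × 53 mL/cmH2O = 6.5 × 0.053 L/cmH2O = 0.3445 s.
Exhaled fraction f = 1 − e^(−t/τ) → t = −τ·ln(1 − f) = −0.3445·ln(0.18) = 0.5907 s.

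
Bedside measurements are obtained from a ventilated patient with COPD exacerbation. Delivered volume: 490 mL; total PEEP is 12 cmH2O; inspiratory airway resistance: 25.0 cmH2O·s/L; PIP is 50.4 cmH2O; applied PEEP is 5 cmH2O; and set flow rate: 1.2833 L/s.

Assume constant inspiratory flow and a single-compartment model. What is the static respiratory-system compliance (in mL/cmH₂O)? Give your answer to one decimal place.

77.6

Total PEEP = 12 cmH2O (set 5 + intrinsic 7); this is the baseline alveolar pressure.
Equation of motion (constant flow): PIP = Vt/C + R·V̇ + PEEP.
Vt/C = PIP − R·V̇ − PEEP = 50.4 − 25.0×1.2833 − 12 = 50.4 − 32.083 − 12 = 6.317 cmH2O.
C = Vt / 6.317 = 490 / 6.317 = 77.568 mL/cmH2O.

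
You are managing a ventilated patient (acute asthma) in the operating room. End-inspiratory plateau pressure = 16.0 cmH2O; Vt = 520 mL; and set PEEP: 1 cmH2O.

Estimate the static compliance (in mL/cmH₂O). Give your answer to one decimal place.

Cstat = Vt / (Pplat − PEEP) = 520 / (16.0 − 1) = 520 / 15.0 = 34.667 mL/cmH2O.

34.7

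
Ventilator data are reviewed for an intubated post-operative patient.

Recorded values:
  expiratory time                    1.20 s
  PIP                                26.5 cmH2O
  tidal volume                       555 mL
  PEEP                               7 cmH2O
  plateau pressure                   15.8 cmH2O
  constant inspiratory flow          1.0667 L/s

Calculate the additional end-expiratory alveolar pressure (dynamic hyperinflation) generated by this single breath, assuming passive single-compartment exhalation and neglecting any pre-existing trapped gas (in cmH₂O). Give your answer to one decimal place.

R = (PIP − Pplat)/V̇ = (26.5 − 15.8) / 1.0667 = 10.7/1.0667 = 10.031 cmH2O·s/L.
C = Vt/(Pplat − PEEP) = 555.0 / (15.8 − 7) = 555.0/8.8 = 63.068 mL/cmH2O.
τ = R × C = 10.031 × 0.06307 L/cmH2O = 0.6327 s.
Fraction remaining = e^(−Te/τ) = e^(−1.20/0.6327) = 0.1501; trapped volume = 555.0 × 0.1501 = 83.306 mL.
Additional alveolar pressure from trapping ≈ V_trapped / C = 83.306 / 63.068 = 1.321 cmH2O.

1.3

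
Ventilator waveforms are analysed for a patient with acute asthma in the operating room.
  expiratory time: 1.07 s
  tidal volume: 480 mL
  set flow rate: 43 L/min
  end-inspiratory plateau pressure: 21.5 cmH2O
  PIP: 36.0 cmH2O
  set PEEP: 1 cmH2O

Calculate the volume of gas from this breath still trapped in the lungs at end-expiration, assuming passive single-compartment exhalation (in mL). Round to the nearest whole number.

Flow: 43 L/min ÷ 60 = 0.7167 L/s.
R = (PIP − Pplat)/V̇ = (36.0 − 21.5) / 0.7167 = 14.5/0.7167 = 20.232 cmH2O·s/L.
C = Vt/(Pplat − PEEP) = 480.0 / (21.5 − 1) = 480.0/20.5 = 23.415 mL/cmH2O.
τ = R × C = 20.232 × 0.02342 L/cmH2O = 0.4738 s.
Fraction remaining = e^(−Te/τ) = e^(−1.07/0.4738) = 0.1045.
Trapped volume = 480.0 × 0.1045 = 50.16 mL.

50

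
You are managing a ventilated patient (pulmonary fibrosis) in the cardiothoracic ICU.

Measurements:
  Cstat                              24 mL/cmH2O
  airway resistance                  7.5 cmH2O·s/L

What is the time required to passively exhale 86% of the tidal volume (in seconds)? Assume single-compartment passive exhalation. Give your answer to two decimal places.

τ = R × C = 7.5 × 24 mL/cmH2O = 7.5 × 0.024 L/cmH2O = 0.18 s.
Exhaled fraction f = 1 − e^(−t/τ) → t = −τ·ln(1 − f) = −0.18·ln(0.14) = 0.3539 s.

0.35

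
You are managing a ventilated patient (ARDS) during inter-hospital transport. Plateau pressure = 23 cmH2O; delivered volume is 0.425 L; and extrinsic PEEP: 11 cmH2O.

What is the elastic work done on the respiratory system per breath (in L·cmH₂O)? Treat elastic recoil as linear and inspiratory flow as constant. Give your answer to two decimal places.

2.55

Elastic work ≈ ½ × (Pplat − PEEP) × Vt = 0.5 × (23 − 11) × 0.425 L = 0.5 × 12.0 × 0.425 = 2.55 L·cmH2O.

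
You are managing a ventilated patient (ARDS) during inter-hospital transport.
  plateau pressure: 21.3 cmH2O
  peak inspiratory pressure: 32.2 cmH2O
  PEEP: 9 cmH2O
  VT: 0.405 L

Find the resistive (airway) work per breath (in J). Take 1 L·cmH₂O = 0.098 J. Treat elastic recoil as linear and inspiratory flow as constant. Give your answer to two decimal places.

With constant inspiratory flow the resistive pressure is constant at PIP − Pplat = 32.2 − 21.3 = 10.9 cmH2O, so resistive work = 10.9 × 0.405 = 4.415 L·cmH2O.
× 0.098 J/(L·cmH2O) → 0.4327 J.

0.43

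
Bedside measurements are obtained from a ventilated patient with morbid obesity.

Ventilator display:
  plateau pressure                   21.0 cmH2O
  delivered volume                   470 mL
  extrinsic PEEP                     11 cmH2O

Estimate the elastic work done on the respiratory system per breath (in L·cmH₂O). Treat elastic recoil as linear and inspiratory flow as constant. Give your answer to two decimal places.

Elastic work ≈ ½ × (Pplat − PEEP) × Vt = 0.5 × (21.0 − 11) × 0.470 L = 0.5 × 10.0 × 0.470 = 2.35 L·cmH2O.

2.35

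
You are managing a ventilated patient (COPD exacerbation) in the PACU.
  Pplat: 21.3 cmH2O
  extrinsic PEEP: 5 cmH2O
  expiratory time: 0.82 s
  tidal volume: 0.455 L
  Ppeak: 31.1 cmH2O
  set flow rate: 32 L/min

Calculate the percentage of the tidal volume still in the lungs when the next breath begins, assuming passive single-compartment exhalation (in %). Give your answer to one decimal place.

20.2

Flow: 32 L/min ÷ 60 = 0.5333 L/s.
R = (PIP − Pplat)/V̇ = (31.1 − 21.3) / 0.5333 = 9.8/0.5333 = 18.376 cmH2O·s/L.
C = Vt/(Pplat − PEEP) = 455.0 / (21.3 − 5) = 455.0/16.3 = 27.914 mL/cmH2O.
τ = R × C = 18.376 × 0.02791 L/cmH2O = 0.5129 s.
Fraction remaining at end-expiration = e^(−Te/τ) = e^(−0.82/0.5129) = 0.2021 → 20.21%.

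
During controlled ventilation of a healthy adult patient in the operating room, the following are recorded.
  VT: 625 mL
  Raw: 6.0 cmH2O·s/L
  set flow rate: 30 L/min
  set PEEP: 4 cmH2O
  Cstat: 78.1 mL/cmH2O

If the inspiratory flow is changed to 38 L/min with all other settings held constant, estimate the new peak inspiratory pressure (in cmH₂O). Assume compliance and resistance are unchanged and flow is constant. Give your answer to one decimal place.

Flow: 30 L/min ÷ 60 = 0.5 L/s.
New flow: 38 L/min ÷ 60 = 0.6333 L/s.
PIP = Vt/C + R·V̇ + PEEP (constant-flow equation of motion).
Only the resistive term changes: ΔPIP = R × ΔV̇ = 6.0 × (0.6333 − 0.5) = 6.0 × 0.1333 = 0.7998 cmH2O.
Original PIP = 625/78.1 + 6.0×0.5 + 4 = 15.003 cmH2O; new PIP = 15.003 + (0.7998) = 15.803 cmH2O.

15.8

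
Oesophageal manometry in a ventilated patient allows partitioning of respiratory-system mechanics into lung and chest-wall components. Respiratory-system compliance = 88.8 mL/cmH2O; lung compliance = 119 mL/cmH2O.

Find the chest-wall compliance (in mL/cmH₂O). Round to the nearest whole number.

1/Ccw = 1/Crs − 1/CL.
1/Ccw = 1/88.8 − 1/119 = 0.002858.
Ccw = 349.9 mL/cmH2O.

350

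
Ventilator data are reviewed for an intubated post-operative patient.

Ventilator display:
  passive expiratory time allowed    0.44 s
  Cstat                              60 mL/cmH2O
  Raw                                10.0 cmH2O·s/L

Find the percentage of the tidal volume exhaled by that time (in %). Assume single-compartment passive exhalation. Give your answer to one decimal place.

τ = R × C = 10.0 × 60 mL/cmH2O = 10.0 × 0.060 L/cmH2O = 0.6 s.
Passive exhalation: V(t)/V₀ = e^(−t/τ) = e^(−0.44/0.6) = 0.4803.
Fraction exhaled = 1 − 0.4803 = 0.5197 → 51.97%.

52.0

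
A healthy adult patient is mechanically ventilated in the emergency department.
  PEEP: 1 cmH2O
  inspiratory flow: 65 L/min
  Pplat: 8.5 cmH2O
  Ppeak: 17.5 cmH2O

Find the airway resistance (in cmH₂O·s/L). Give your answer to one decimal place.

Flow: 65 L/min ÷ 60 = 1.0833 L/s.
Raw = (PIP − Pplat) / flow = (17.5 − 8.5) / 1.0833 = 9.0 / 1.0833 = 8.308 cmH2O·s/L.

8.3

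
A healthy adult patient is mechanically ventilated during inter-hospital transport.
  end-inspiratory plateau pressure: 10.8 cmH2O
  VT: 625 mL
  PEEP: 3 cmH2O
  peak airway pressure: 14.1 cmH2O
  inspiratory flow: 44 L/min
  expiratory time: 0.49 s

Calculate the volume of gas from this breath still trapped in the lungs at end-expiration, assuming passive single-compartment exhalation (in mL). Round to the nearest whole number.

161

Flow: 44 L/min ÷ 60 = 0.7333 L/s.
R = (PIP − Pplat)/V̇ = (14.1 − 10.8) / 0.7333 = 3.3/0.7333 = 4.5 cmH2O·s/L.
C = Vt/(Pplat − PEEP) = 625.0 / (10.8 − 3) = 625.0/7.8 = 80.128 mL/cmH2O.
τ = R × C = 4.5 × 0.08013 L/cmH2O = 0.3606 s.
Fraction remaining = e^(−Te/τ) = e^(−0.49/0.3606) = 0.257.
Trapped volume = 625.0 × 0.257 = 160.63 mL.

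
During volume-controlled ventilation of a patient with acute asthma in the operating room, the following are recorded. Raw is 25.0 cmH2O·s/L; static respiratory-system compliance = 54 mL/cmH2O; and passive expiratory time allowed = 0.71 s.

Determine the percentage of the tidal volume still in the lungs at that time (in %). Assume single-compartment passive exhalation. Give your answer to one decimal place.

τ = R × C = 25.0 × 54 mL/cmH2O = 25.0 × 0.054 L/cmH2O = 1.35 s.
Passive exhalation: V(t)/V₀ = e^(−t/τ) = e^(−0.71/1.35) = 0.591.
Fraction remaining = 0.591 → 59.1%.

59.1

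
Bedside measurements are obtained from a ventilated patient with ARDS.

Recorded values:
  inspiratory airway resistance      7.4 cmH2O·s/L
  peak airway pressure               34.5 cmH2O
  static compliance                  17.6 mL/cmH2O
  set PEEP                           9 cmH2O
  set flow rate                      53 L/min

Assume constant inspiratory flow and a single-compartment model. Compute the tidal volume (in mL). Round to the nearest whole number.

Flow: 53 L/min ÷ 60 = 0.8833 L/s.
Equation of motion (constant flow): PIP = Vt/C + R·V̇ + PEEP.
Vt/C = PIP − R·V̇ − PEEP = 34.5 − 6.536 − 9 = 18.964 cmH2O.
Vt = C × 18.964 = 17.6 × 18.964 = 333.77 mL.

334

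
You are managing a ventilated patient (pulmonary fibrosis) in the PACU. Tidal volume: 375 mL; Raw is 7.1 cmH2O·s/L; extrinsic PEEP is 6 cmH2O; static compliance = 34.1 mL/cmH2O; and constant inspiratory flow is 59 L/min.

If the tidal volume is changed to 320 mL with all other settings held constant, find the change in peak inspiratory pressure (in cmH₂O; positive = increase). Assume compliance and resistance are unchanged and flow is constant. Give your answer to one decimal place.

-1.6

PIP = Vt/C + R·V̇ + PEEP (constant-flow equation of motion).
Only the elastic term changes: ΔPIP = ΔVt / C = (320 − 375) / 34.1 = -1.613 cmH2O.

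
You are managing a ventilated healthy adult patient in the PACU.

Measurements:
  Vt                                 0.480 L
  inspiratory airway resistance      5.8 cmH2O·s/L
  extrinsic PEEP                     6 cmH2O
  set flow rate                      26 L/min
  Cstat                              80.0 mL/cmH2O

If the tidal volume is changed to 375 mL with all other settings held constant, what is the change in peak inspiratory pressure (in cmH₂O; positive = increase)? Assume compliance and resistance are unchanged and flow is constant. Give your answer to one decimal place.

-1.3

PIP = Vt/C + R·V̇ + PEEP (constant-flow equation of motion).
Only the elastic term changes: ΔPIP = ΔVt / C = (375 − 480) / 80.0 = -1.313 cmH2O.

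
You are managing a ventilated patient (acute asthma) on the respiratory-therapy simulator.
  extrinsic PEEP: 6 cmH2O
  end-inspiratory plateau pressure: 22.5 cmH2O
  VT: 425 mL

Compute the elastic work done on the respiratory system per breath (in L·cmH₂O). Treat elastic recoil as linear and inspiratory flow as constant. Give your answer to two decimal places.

Elastic work ≈ ½ × (Pplat − PEEP) × Vt = 0.5 × (22.5 − 6) × 0.425 L = 0.5 × 16.5 × 0.425 = 3.506 L·cmH2O.

3.51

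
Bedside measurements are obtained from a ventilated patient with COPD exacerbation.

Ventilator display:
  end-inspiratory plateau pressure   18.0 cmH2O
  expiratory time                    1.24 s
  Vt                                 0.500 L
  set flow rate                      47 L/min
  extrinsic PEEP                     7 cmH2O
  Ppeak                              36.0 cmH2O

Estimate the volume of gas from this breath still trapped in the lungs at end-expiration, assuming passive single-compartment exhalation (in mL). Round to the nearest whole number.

153

Flow: 47 L/min ÷ 60 = 0.7833 L/s.
R = (PIP − Pplat)/V̇ = (36.0 − 18.0) / 0.7833 = 18.0/0.7833 = 22.98 cmH2O·s/L.
C = Vt/(Pplat − PEEP) = 500.0 / (18.0 − 7) = 500.0/11.0 = 45.455 mL/cmH2O.
τ = R × C = 22.98 × 0.04546 L/cmH2O = 1.045 s.
Fraction remaining = e^(−Te/τ) = e^(−1.24/1.045) = 0.3053.
Trapped volume = 500.0 × 0.3053 = 152.65 mL.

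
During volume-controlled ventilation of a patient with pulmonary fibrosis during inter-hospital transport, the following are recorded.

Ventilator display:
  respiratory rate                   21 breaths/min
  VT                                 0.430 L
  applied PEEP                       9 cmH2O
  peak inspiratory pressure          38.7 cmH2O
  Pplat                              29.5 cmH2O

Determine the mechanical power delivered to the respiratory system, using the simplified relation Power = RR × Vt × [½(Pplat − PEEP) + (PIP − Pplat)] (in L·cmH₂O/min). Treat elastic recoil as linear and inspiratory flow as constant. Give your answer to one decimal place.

Per-breath work = Vt × [½(Pplat−PEEP) + (PIP−Pplat)] = 0.430 × [0.5×20.5 + 9.2] = 0.430 × 19.45 = 8.364 L·cmH2O.
Power = 21 × 8.364 = 175.64 L·cmH2O/min.

175.6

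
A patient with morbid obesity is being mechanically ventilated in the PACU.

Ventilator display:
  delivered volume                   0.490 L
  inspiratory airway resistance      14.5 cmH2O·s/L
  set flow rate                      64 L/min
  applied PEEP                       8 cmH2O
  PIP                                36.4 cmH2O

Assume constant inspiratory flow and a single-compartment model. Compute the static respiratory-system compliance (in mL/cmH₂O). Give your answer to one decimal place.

37.9

Flow: 64 L/min ÷ 60 = 1.0667 L/s.
Equation of motion (constant flow): PIP = Vt/C + R·V̇ + PEEP.
Vt/C = PIP − R·V̇ − PEEP = 36.4 − 14.5×1.0667 − 8 = 36.4 − 15.467 − 8 = 12.933 cmH2O.
C = Vt / 12.933 = 490 / 12.933 = 37.888 mL/cmH2O.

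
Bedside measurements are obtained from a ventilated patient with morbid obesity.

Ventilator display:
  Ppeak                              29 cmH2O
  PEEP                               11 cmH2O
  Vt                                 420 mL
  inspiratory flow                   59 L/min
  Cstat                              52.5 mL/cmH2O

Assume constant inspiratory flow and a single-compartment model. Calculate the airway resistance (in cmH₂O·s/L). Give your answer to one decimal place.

10.2

Flow: 59 L/min ÷ 60 = 0.9833 L/s.
Equation of motion (constant flow): PIP = Vt/C + R·V̇ + PEEP.
R·V̇ = PIP − Vt/C − PEEP = 29 − 420/52.5 − 11 = 29 − 8.0 − 11 = 10.0 cmH2O.
R = 10.0 / 0.9833 = 10.17 cmH2O·s/L.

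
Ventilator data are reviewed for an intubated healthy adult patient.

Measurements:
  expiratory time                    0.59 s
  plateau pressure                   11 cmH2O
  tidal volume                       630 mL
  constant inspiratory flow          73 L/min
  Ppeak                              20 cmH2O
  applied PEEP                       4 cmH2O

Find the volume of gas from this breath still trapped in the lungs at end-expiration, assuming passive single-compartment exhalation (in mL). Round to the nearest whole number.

Flow: 73 L/min ÷ 60 = 1.2167 L/s.
R = (PIP − Pplat)/V̇ = (20 − 11) / 1.2167 = 9.0/1.2167 = 7.397 cmH2O·s/L.
C = Vt/(Pplat − PEEP) = 630.0 / (11 − 4) = 630.0/7.0 = 90.0 mL/cmH2O.
τ = R × C = 7.397 × 0.09 L/cmH2O = 0.6657 s.
Fraction remaining = e^(−Te/τ) = e^(−0.59/0.6657) = 0.4122.
Trapped volume = 630.0 × 0.4122 = 259.69 mL.

260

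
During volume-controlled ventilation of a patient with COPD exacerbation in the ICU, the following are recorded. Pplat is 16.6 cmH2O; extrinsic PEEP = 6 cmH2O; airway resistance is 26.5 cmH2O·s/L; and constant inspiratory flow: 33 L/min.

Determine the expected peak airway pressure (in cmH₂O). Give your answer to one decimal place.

Flow: 33 L/min ÷ 60 = 0.55 L/s.
PIP = Pplat + Raw × flow = 16.6 + 26.5 × 0.55 = 16.6 + 14.575 = 31.175 cmH2O.

31.2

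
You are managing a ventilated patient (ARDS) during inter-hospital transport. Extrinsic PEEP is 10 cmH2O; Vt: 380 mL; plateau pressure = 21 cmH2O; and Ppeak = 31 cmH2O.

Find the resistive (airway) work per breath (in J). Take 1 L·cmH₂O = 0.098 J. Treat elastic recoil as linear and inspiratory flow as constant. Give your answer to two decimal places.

With constant inspiratory flow the resistive pressure is constant at PIP − Pplat = 31 − 21 = 10.0 cmH2O, so resistive work = 10.0 × 0.380 = 3.8 L·cmH2O.
× 0.098 J/(L·cmH2O) → 0.3724 J.

0.37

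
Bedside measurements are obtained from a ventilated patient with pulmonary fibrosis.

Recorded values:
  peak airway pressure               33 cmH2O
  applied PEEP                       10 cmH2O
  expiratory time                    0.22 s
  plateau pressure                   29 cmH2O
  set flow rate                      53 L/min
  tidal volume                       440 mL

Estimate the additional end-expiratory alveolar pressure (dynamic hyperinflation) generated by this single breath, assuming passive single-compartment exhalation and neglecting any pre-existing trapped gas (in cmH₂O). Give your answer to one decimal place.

2.3

Flow: 53 L/min ÷ 60 = 0.8833 L/s.
R = (PIP − Pplat)/V̇ = (33 − 29) / 0.8833 = 4.0/0.8833 = 4.528 cmH2O·s/L.
C = Vt/(Pplat − PEEP) = 440.0 / (29 − 10) = 440.0/19.0 = 23.158 mL/cmH2O.
τ = R × C = 4.528 × 0.02316 L/cmH2O = 0.1049 s.
Fraction remaining = e^(−Te/τ) = e^(−0.22/0.1049) = 0.1228; trapped volume = 440.0 × 0.1228 = 54.032 mL.
Additional alveolar pressure from trapping ≈ V_trapped / C = 54.032 / 23.158 = 2.333 cmH2O.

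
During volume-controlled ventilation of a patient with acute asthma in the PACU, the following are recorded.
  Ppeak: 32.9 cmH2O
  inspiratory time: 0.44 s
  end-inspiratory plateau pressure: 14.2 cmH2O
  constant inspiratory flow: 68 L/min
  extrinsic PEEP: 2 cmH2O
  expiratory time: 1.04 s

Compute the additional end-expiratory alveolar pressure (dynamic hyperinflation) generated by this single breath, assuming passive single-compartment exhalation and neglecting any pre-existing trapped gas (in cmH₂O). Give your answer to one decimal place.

Flow: 68 L/min ÷ 60 = 1.1333 L/s.
Vt = flow × Ti = 1.1333 L/s × 0.44 s × 1000 mL/L = 498.65 mL.
R = (PIP − Pplat)/V̇ = (32.9 − 14.2) / 1.1333 = 18.7/1.1333 = 16.5 cmH2O·s/L.
C = Vt/(Pplat − PEEP) = 498.65 / (14.2 − 2) = 498.65/12.2 = 40.873 mL/cmH2O.
τ = R × C = 16.5 × 0.04087 L/cmH2O = 0.6744 s.
Fraction remaining = e^(−Te/τ) = e^(−1.04/0.6744) = 0.2139; trapped volume = 498.65 × 0.2139 = 106.66 mL.
Additional alveolar pressure from trapping ≈ V_trapped / C = 106.66 / 40.873 = 2.61 cmH2O.

2.6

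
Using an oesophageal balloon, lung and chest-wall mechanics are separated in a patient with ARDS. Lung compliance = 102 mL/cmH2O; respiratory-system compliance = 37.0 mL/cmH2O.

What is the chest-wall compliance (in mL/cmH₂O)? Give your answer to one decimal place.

1/Ccw = 1/Crs − 1/CL.
1/Ccw = 1/37.0 − 1/102 = 0.01722.
Ccw = 58.072 mL/cmH2O.

58.1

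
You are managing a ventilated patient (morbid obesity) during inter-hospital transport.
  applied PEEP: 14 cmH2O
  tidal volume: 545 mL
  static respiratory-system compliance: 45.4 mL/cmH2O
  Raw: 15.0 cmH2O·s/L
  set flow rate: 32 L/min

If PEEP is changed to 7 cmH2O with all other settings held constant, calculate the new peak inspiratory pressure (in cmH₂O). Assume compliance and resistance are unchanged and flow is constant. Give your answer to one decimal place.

Flow: 32 L/min ÷ 60 = 0.5333 L/s.
PIP = Vt/C + R·V̇ + PEEP (constant-flow equation of motion).
Only the baseline term changes: ΔPIP = ΔPEEP = 7 − 14 = -7.0 cmH2O.
Original PIP = 545/45.4 + 15.0×0.5333 + 14 = 34.004 cmH2O; new PIP = 34.004 + (-7.0) = 27.004 cmH2O.

27.0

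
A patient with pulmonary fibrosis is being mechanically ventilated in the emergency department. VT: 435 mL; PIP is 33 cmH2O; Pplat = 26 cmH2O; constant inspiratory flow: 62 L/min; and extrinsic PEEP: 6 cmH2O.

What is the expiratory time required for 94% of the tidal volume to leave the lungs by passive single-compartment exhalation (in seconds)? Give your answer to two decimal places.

Flow: 62 L/min ÷ 60 = 1.0333 L/s.
R = (PIP − Pplat)/V̇ = (33 − 26) / 1.0333 = 7.0/1.0333 = 6.774 cmH2O·s/L.
C = Vt/(Pplat − PEEP) = 435.0 / (26 − 6) = 435.0/20.0 = 21.75 mL/cmH2O.
τ = R × C = 6.774 × 0.02175 L/cmH2O = 0.1473 s.
t = −τ·ln(1 − 0.94) = −0.1473·ln(0.06) = 0.4144 s.

0.41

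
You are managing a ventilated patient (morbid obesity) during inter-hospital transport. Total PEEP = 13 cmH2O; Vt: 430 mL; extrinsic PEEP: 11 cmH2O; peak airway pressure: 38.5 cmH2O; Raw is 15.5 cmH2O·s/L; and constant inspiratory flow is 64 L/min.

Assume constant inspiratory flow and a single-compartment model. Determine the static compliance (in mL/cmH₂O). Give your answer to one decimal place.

Flow: 64 L/min ÷ 60 = 1.0667 L/s.
Total PEEP = 13 cmH2O (set 11 + intrinsic 2); this is the baseline alveolar pressure.
Equation of motion (constant flow): PIP = Vt/C + R·V̇ + PEEP.
Vt/C = PIP − R·V̇ − PEEP = 38.5 − 15.5×1.0667 − 13 = 38.5 − 16.534 − 13 = 8.966 cmH2O.
C = Vt / 8.966 = 430 / 8.966 = 47.959 mL/cmH2O.

48.0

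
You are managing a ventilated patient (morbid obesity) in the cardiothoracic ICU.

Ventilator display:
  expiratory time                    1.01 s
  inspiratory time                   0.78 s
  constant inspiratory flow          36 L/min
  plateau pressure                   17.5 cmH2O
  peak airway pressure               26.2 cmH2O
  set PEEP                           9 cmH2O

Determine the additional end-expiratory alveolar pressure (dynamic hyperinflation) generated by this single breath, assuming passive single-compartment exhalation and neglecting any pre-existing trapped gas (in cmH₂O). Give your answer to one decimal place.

2.4

Flow: 36 L/min ÷ 60 = 0.6 L/s.
Vt = flow × Ti = 0.6 L/s × 0.78 s × 1000 mL/L = 468.0 mL.
R = (PIP − Pplat)/V̇ = (26.2 − 17.5) / 0.6 = 8.7/0.6 = 14.5 cmH2O·s/L.
C = Vt/(Pplat − PEEP) = 468.0 / (17.5 − 9) = 468.0/8.5 = 55.059 mL/cmH2O.
τ = R × C = 14.5 × 0.05506 L/cmH2O = 0.7984 s.
Fraction remaining = e^(−Te/τ) = e^(−1.01/0.7984) = 0.2822; trapped volume = 468.0 × 0.2822 = 132.07 mL.
Additional alveolar pressure from trapping ≈ V_trapped / C = 132.07 / 55.059 = 2.399 cmH2O.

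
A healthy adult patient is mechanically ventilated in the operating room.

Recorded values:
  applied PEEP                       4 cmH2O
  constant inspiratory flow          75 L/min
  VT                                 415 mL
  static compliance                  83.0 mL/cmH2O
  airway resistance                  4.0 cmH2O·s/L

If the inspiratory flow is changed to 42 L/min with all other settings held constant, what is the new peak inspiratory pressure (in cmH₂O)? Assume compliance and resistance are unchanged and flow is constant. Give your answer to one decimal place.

Flow: 75 L/min ÷ 60 = 1.25 L/s.
New flow: 42 L/min ÷ 60 = 0.7 L/s.
PIP = Vt/C + R·V̇ + PEEP (constant-flow equation of motion).
Only the resistive term changes: ΔPIP = R × ΔV̇ = 4.0 × (0.7 − 1.25) = 4.0 × -0.55 = -2.2 cmH2O.
Original PIP = 415/83.0 + 4.0×1.25 + 4 = 14.0 cmH2O; new PIP = 14.0 + (-2.2) = 11.8 cmH2O.

11.8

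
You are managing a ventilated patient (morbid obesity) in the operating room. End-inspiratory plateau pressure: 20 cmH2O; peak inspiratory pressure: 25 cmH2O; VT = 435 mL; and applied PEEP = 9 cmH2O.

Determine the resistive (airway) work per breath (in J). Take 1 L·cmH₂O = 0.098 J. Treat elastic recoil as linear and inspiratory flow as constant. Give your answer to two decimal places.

With constant inspiratory flow the resistive pressure is constant at PIP − Pplat = 25 − 20 = 5.0 cmH2O, so resistive work = 5.0 × 0.435 = 2.175 L·cmH2O.
× 0.098 J/(L·cmH2O) → 0.2132 J.

0.21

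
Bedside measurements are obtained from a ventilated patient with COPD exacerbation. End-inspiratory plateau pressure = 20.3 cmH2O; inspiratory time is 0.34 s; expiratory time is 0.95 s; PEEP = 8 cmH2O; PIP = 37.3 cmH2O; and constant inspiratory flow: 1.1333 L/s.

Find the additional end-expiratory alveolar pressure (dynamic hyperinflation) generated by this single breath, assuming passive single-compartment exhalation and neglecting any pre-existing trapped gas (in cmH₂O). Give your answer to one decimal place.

Vt = flow × Ti = 1.1333 L/s × 0.34 s × 1000 mL/L = 385.32 mL.
R = (PIP − Pplat)/V̇ = (37.3 − 20.3) / 1.1333 = 17.0/1.1333 = 15.0 cmH2O·s/L.
C = Vt/(Pplat − PEEP) = 385.32 / (20.3 − 8) = 385.32/12.3 = 31.327 mL/cmH2O.
τ = R × C = 15.0 × 0.03133 L/cmH2O = 0.47 s.
Fraction remaining = e^(−Te/τ) = e^(−0.95/0.47) = 0.1325; trapped volume = 385.32 × 0.1325 = 51.055 mL.
Additional alveolar pressure from trapping ≈ V_trapped / C = 51.055 / 31.327 = 1.63 cmH2O.

1.6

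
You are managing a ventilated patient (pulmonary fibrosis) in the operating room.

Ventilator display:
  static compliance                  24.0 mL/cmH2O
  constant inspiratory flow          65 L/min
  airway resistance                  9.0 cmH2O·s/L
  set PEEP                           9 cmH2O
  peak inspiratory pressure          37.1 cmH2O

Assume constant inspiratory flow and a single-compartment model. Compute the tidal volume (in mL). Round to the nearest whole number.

Flow: 65 L/min ÷ 60 = 1.0833 L/s.
Equation of motion (constant flow): PIP = Vt/C + R·V̇ + PEEP.
Vt/C = PIP − R·V̇ − PEEP = 37.1 − 9.75 − 9 = 18.35 cmH2O.
Vt = C × 18.35 = 24.0 × 18.35 = 440.4 mL.

440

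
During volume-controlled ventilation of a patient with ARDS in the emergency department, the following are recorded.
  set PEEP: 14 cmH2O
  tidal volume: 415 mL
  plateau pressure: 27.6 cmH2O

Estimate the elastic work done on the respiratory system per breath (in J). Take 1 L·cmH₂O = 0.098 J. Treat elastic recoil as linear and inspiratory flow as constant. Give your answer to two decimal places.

Elastic work ≈ ½ × (Pplat − PEEP) × Vt = 0.5 × (27.6 − 14) × 0.415 L = 0.5 × 13.6 × 0.415 = 2.822 L·cmH2O.
× 0.098 J/(L·cmH2O) → 0.2766 J.

0.28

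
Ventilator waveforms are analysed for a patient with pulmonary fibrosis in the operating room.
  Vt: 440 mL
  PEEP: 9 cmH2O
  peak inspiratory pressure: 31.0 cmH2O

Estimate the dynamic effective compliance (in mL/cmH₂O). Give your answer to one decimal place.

Dynamic compliance = Vt / (PIP − PEEP) = 440 / (31.0 − 9) = 440 / 22.0 = 20.0 mL/cmH2O.

20.0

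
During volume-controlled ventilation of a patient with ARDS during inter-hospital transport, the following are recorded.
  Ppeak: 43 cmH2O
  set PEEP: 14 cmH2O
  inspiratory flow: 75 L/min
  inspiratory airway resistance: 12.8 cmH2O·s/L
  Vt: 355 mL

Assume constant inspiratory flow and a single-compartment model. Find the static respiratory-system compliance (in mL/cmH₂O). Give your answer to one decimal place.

27.3

Flow: 75 L/min ÷ 60 = 1.25 L/s.
Equation of motion (constant flow): PIP = Vt/C + R·V̇ + PEEP.
Vt/C = PIP − R·V̇ − PEEP = 43 − 12.8×1.25 − 14 = 43 − 16.0 − 14 = 13.0 cmH2O.
C = Vt / 13.0 = 355 / 13.0 = 27.308 mL/cmH2O.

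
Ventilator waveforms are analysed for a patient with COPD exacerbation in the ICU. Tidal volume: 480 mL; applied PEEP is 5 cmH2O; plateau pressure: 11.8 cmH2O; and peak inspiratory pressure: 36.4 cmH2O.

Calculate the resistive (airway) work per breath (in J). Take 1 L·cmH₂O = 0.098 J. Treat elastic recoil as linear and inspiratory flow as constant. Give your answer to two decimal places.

With constant inspiratory flow the resistive pressure is constant at PIP − Pplat = 36.4 − 11.8 = 24.6 cmH2O, so resistive work = 24.6 × 0.480 = 11.808 L·cmH2O.
× 0.098 J/(L·cmH2O) → 1.157 J.

1.16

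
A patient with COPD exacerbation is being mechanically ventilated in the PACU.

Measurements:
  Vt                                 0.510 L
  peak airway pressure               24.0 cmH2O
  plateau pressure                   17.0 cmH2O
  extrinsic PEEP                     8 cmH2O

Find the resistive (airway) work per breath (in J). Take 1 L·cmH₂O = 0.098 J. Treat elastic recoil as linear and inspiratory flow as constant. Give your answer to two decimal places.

0.35

With constant inspiratory flow the resistive pressure is constant at PIP − Pplat = 24.0 − 17.0 = 7.0 cmH2O, so resistive work = 7.0 × 0.510 = 3.57 L·cmH2O.
× 0.098 J/(L·cmH2O) → 0.3499 J.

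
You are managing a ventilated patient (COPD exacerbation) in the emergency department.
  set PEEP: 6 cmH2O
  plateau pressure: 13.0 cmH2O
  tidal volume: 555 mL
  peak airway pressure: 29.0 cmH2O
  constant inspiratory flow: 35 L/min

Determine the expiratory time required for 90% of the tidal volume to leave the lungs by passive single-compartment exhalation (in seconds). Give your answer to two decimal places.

Flow: 35 L/min ÷ 60 = 0.5833 L/s.
R = (PIP − Pplat)/V̇ = (29.0 − 13.0) / 0.5833 = 16.0/0.5833 = 27.43 cmH2O·s/L.
C = Vt/(Pplat − PEEP) = 555.0 / (13.0 − 6) = 555.0/7.0 = 79.286 mL/cmH2O.
τ = R × C = 27.43 × 0.07929 L/cmH2O = 2.175 s.
t = −τ·ln(1 − 0.90) = −2.175·ln(0.1) = 5.008 s.

5.01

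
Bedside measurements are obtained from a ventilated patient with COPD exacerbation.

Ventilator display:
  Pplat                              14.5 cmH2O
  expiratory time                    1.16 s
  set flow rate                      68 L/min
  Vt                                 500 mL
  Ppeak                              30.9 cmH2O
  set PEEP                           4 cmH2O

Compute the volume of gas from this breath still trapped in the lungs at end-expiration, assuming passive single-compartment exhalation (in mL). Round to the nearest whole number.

Flow: 68 L/min ÷ 60 = 1.1333 L/s.
R = (PIP − Pplat)/V̇ = (30.9 − 14.5) / 1.1333 = 16.4/1.1333 = 14.471 cmH2O·s/L.
C = Vt/(Pplat − PEEP) = 500.0 / (14.5 − 4) = 500.0/10.5 = 47.619 mL/cmH2O.
τ = R × C = 14.471 × 0.04762 L/cmH2O = 0.6891 s.
Fraction remaining = e^(−Te/τ) = e^(−1.16/0.6891) = 0.1857.
Trapped volume = 500.0 × 0.1857 = 92.85 mL.

93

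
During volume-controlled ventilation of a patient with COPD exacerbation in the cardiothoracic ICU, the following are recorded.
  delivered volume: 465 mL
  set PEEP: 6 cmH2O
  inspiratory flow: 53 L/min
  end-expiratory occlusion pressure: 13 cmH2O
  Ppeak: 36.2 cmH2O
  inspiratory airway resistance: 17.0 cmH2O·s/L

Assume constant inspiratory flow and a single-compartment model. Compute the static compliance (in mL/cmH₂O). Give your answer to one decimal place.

Flow: 53 L/min ÷ 60 = 0.8833 L/s.
Total PEEP = 13 cmH2O (set 6 + intrinsic 7); this is the baseline alveolar pressure.
Equation of motion (constant flow): PIP = Vt/C + R·V̇ + PEEP.
Vt/C = PIP − R·V̇ − PEEP = 36.2 − 17.0×0.8833 − 13 = 36.2 − 15.016 − 13 = 8.184 cmH2O.
C = Vt / 8.184 = 465 / 8.184 = 56.818 mL/cmH2O.

56.8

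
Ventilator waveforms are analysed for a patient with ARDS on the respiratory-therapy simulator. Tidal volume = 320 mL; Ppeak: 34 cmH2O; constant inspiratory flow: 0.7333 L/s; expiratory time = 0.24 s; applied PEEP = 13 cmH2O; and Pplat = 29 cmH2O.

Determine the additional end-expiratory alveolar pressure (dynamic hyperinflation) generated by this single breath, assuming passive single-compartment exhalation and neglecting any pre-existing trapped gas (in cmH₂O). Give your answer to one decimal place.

R = (PIP − Pplat)/V̇ = (34 − 29) / 0.7333 = 5.0/0.7333 = 6.818 cmH2O·s/L.
C = Vt/(Pplat − PEEP) = 320.0 / (29 − 13) = 320.0/16.0 = 20.0 mL/cmH2O.
τ = R × C = 6.818 × 0.02 L/cmH2O = 0.1364 s.
Fraction remaining = e^(−Te/τ) = e^(−0.24/0.1364) = 0.1721; trapped volume = 320.0 × 0.1721 = 55.072 mL.
Additional alveolar pressure from trapping ≈ V_trapped / C = 55.072 / 20.0 = 2.754 cmH2O.

2.8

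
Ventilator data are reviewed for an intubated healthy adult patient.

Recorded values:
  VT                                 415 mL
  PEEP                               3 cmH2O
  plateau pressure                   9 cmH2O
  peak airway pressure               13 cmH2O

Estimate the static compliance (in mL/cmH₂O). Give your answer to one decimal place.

69.2

Cstat = Vt / (Pplat − PEEP) = 415 / (9 − 3) = 415 / 6.0 = 69.167 mL/cmH2O.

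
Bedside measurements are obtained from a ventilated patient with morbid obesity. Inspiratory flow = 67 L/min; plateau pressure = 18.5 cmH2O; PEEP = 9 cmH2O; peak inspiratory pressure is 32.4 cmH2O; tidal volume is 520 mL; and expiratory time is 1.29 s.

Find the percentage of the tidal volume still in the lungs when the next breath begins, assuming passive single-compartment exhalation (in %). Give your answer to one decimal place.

Flow: 67 L/min ÷ 60 = 1.1167 L/s.
R = (PIP − Pplat)/V̇ = (32.4 − 18.5) / 1.1167 = 13.9/1.1167 = 12.447 cmH2O·s/L.
C = Vt/(Pplat − PEEP) = 520.0 / (18.5 − 9) = 520.0/9.5 = 54.737 mL/cmH2O.
τ = R × C = 12.447 × 0.05474 L/cmH2O = 0.6813 s.
Fraction remaining at end-expiration = e^(−Te/τ) = e^(−1.29/0.6813) = 0.1506 → 15.06%.

15.1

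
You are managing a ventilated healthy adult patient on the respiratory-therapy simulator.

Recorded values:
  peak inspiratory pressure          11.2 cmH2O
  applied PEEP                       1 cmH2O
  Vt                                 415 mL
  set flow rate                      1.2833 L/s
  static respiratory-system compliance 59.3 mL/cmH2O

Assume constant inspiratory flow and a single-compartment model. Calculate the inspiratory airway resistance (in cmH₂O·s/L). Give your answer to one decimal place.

Equation of motion (constant flow): PIP = Vt/C + R·V̇ + PEEP.
R·V̇ = PIP − Vt/C − PEEP = 11.2 − 415/59.3 − 1 = 11.2 − 6.998 − 1 = 3.202 cmH2O.
R = 3.202 / 1.2833 = 2.495 cmH2O·s/L.

2.5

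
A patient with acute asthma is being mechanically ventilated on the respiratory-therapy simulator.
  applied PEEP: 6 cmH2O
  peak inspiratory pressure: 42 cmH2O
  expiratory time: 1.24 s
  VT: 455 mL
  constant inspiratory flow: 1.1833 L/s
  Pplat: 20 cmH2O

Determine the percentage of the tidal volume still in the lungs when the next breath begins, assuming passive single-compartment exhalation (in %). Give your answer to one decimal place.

12.8

R = (PIP − Pplat)/V̇ = (42 − 20) / 1.1833 = 22.0/1.1833 = 18.592 cmH2O·s/L.
C = Vt/(Pplat − PEEP) = 455.0 / (20 − 6) = 455.0/14.0 = 32.5 mL/cmH2O.
τ = R × C = 18.592 × 0.0325 L/cmH2O = 0.6042 s.
Fraction remaining at end-expiration = e^(−Te/τ) = e^(−1.24/0.6042) = 0.1284 → 12.84%.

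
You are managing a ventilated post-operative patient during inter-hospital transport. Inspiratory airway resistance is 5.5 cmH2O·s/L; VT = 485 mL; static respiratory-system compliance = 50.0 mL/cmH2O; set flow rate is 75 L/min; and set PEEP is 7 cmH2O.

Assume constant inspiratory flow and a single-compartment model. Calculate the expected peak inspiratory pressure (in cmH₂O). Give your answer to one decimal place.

23.6

Flow: 75 L/min ÷ 60 = 1.25 L/s.
Equation of motion (constant flow): PIP = Vt/C + R·V̇ + PEEP.
PIP = 485/50.0 + 5.5×1.25 + 7 = 9.7 + 6.875 + 7 = 23.575 cmH2O.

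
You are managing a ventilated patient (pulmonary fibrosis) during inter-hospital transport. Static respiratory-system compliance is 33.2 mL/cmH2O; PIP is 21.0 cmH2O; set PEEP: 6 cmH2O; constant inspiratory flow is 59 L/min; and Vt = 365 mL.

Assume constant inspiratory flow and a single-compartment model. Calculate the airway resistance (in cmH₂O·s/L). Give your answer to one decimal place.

Flow: 59 L/min ÷ 60 = 0.9833 L/s.
Equation of motion (constant flow): PIP = Vt/C + R·V̇ + PEEP.
R·V̇ = PIP − Vt/C − PEEP = 21.0 − 365/33.2 − 6 = 21.0 − 10.994 − 6 = 4.006 cmH2O.
R = 4.006 / 0.9833 = 4.074 cmH2O·s/L.

4.1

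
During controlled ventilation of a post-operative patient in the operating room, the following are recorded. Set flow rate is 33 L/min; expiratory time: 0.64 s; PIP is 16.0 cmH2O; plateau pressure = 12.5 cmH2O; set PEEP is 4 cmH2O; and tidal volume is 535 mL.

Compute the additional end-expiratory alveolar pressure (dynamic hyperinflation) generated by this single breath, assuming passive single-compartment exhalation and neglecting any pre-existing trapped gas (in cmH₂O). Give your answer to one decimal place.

1.7

Flow: 33 L/min ÷ 60 = 0.55 L/s.
R = (PIP − Pplat)/V̇ = (16.0 − 12.5) / 0.55 = 3.5/0.55 = 6.364 cmH2O·s/L.
C = Vt/(Pplat − PEEP) = 535.0 / (12.5 − 4) = 535.0/8.5 = 62.941 mL/cmH2O.
τ = R × C = 6.364 × 0.06294 L/cmH2O = 0.4006 s.
Fraction remaining = e^(−Te/τ) = e^(−0.64/0.4006) = 0.2024; trapped volume = 535.0 × 0.2024 = 108.28 mL.
Additional alveolar pressure from trapping ≈ V_trapped / C = 108.28 / 62.941 = 1.72 cmH2O.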